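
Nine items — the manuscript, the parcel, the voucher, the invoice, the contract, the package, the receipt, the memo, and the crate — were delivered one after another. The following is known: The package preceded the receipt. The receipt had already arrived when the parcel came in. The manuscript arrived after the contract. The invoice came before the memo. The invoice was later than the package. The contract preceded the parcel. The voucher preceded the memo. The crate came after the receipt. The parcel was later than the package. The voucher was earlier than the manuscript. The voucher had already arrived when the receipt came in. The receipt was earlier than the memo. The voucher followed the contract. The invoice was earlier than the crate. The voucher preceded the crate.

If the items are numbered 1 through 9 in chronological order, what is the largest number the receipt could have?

The receipt must come before the crate, the memo, and the parcel — 3 items forced after it.
Everything else can be placed before the receipt in some valid order, so the receipt can sit as late as position 9 − 3 = 6.

6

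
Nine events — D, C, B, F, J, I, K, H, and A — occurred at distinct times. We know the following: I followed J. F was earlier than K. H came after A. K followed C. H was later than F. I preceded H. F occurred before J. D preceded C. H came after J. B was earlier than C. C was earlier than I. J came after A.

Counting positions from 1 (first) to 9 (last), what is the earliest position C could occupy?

3

B and D must both come before C — 2 forced predecessors.
Nothing else is forced ahead of C, so its earliest slot is position 2 + 1 = 3.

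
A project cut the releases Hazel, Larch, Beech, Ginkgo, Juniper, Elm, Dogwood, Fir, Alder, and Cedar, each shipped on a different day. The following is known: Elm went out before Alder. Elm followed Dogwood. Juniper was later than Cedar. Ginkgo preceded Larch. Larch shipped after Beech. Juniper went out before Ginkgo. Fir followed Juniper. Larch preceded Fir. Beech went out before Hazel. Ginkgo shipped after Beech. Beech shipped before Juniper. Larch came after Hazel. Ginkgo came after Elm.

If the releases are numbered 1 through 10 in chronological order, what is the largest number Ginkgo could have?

Ginkgo must come before Fir and Larch — 2 releases forced after it.
Everything else can be placed before Ginkgo in some valid order, so Ginkgo can sit as late as position 10 − 2 = 8.

8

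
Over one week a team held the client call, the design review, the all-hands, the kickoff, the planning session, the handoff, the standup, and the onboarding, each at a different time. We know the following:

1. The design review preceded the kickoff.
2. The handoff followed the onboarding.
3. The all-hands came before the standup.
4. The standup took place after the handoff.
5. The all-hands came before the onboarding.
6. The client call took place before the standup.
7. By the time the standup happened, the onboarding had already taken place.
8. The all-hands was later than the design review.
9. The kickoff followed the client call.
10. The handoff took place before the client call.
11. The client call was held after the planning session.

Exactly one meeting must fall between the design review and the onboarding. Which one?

Tracing the constraints gives the design review → the all-hands → the onboarding, so the all-hands sits after the design review and before the onboarding.
No other meeting is forced both after the design review and before the onboarding.

the all-hands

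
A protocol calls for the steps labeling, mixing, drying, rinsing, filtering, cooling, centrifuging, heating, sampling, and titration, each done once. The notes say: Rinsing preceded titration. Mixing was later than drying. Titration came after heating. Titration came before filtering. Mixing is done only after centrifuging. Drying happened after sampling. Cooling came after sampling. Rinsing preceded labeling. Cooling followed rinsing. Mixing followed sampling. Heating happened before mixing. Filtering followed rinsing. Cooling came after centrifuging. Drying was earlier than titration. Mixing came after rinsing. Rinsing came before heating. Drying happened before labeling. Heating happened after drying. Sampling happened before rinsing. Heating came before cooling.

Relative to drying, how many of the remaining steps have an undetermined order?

2

Forced before drying: sampling; forced after drying: cooling, filtering, heating, labeling, mixing, and titration.
That leaves centrifuging and rinsing with no forced order relative to drying — 2.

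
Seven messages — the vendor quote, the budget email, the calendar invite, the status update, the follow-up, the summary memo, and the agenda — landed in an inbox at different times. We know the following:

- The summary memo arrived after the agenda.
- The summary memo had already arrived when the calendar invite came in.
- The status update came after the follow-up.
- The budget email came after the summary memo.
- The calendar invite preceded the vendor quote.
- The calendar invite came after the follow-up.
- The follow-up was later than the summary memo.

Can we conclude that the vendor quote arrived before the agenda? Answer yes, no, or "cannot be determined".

no

Tracing the constraints gives the agenda → the summary memo → the calendar invite → the vendor quote, so the agenda must come before the vendor quote.
That means the vendor quote cannot be before the agenda.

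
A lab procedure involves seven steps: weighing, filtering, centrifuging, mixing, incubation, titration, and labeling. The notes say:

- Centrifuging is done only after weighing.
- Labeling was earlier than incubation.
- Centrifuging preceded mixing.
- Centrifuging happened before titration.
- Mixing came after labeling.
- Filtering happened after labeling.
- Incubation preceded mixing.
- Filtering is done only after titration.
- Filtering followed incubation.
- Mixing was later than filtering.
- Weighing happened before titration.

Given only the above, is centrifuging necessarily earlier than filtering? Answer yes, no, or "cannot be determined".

yes

Chain the constraints: centrifuging → titration → filtering. Each link is directly stated, so centrifuging comes before filtering.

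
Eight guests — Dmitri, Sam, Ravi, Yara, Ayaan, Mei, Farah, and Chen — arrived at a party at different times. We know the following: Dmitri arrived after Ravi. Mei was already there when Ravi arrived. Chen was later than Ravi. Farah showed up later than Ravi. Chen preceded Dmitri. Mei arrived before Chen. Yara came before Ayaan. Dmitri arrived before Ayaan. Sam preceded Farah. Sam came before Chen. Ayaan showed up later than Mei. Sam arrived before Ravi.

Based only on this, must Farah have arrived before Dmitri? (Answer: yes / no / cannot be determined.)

No chain of stated constraints runs from Farah to Dmitri, and none runs from Dmitri to Farah either.
So the relative order of Farah and Dmitri is not fixed by the given facts.

cannot be determined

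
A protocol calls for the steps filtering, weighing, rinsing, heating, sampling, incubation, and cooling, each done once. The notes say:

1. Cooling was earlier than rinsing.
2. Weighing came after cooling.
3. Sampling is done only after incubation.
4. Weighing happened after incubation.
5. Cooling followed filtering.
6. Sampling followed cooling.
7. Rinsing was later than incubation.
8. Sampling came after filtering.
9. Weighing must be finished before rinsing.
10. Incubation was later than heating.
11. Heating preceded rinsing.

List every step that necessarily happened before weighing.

Directly stated before weighing: cooling and incubation.
Filtering reaches weighing via filtering → cooling → weighing.
Heating reaches weighing via heating → incubation → weighing.

cooling, filtering, heating, incubation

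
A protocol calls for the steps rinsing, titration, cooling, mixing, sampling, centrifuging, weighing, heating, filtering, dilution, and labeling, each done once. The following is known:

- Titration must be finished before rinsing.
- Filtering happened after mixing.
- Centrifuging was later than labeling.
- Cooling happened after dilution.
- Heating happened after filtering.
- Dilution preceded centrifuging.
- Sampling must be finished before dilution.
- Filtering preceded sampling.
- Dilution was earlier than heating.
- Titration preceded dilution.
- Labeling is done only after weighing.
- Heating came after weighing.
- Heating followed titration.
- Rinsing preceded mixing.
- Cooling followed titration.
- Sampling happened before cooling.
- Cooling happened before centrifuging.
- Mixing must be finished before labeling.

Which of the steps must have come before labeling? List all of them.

Directly stated before labeling: mixing and weighing.
Rinsing reaches labeling via rinsing → mixing → labeling.
Titration reaches labeling via titration → rinsing → mixing → labeling.

mixing, rinsing, titration, weighing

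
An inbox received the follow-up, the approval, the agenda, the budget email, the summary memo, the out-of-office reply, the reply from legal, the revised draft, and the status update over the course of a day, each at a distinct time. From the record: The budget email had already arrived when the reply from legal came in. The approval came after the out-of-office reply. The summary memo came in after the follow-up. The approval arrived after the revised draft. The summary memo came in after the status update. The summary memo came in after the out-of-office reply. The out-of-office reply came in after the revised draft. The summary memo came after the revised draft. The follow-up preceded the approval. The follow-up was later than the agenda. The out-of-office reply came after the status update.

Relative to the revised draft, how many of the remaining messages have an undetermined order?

5

Forced after the revised draft: the approval, the out-of-office reply, and the summary memo.
That leaves the agenda, the budget email, the follow-up, the reply from legal, and the status update with no forced order relative to the revised draft — 5.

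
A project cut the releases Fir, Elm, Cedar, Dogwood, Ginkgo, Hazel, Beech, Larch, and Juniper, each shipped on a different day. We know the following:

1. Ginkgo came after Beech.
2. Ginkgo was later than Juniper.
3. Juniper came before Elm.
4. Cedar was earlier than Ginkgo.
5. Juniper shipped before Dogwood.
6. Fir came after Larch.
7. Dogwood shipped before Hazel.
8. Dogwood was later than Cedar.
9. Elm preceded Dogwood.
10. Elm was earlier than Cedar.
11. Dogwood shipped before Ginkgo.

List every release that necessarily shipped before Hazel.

Cedar, Dogwood, Elm, Juniper

Directly stated before Hazel: Dogwood.
Cedar reaches Hazel via Cedar → Dogwood → Hazel.
Elm reaches Hazel via Elm → Dogwood → Hazel.
Juniper reaches Hazel via Juniper → Dogwood → Hazel.
No chain forces Fir (or any of the others) ahead of Hazel.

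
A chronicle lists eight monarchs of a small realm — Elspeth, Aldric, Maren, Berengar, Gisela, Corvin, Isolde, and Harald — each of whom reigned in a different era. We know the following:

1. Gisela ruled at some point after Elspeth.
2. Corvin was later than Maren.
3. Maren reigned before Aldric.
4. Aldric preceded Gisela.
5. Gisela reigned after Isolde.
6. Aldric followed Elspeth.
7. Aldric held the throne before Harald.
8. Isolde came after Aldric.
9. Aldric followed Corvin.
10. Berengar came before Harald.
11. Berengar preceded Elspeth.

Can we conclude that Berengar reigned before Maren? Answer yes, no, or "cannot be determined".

No chain of stated constraints runs from Berengar to Maren, and none runs from Maren to Berengar either.
So the relative order of Berengar and Maren is not fixed by the given facts.

cannot be determined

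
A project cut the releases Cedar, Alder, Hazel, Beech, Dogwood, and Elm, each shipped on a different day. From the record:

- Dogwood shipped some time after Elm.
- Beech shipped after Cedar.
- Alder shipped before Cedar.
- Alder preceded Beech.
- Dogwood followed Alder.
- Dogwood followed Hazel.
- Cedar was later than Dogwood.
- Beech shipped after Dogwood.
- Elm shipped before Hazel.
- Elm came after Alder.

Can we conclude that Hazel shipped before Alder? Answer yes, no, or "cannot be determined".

Tracing the constraints gives Alder → Elm → Hazel, so Alder must come before Hazel.
That means Hazel cannot be before Alder.

no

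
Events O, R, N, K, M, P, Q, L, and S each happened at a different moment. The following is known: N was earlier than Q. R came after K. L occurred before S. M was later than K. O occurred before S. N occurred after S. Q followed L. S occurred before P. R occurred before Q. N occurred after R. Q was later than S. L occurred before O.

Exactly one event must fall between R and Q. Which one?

N

Tracing the constraints gives R → N → Q, so N sits after R and before Q.
No other event is forced both after R and before Q.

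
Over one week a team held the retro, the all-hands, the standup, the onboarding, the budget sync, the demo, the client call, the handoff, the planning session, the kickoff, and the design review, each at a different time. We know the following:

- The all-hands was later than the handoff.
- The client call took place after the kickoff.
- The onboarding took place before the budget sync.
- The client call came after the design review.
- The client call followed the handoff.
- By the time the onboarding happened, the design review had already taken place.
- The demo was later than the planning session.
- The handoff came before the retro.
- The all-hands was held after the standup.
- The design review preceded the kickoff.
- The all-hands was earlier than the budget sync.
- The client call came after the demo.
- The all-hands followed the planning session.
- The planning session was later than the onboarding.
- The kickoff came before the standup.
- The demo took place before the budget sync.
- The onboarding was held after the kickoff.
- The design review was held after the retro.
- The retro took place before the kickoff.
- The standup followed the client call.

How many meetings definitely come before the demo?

Directly stated before the demo: the planning session.
The design review reaches the demo via the design review → the onboarding → the planning session → the demo.
The handoff reaches the demo via the handoff → the retro → the kickoff → the onboarding → the planning session → the demo.
The kickoff reaches the demo via the kickoff → the onboarding → the planning session → the demo.
Likewise the onboarding and the retro each reach the demo by chaining the stated constraints.
No chain forces the budget sync (or any of the others) ahead of the demo.
That's the design review, the handoff, the kickoff, the onboarding, the planning session, and the retro — 6 in all.

6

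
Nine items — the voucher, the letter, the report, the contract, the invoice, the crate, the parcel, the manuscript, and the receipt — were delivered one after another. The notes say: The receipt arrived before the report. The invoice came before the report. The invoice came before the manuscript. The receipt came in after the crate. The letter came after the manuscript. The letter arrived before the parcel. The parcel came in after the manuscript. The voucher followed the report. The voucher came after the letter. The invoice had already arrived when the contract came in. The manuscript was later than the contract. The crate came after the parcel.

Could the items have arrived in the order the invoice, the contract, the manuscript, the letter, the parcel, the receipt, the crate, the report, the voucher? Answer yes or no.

The constraints require the crate before the receipt, but in the proposed sequence the receipt appears ahead of the crate. That one violation is enough.

no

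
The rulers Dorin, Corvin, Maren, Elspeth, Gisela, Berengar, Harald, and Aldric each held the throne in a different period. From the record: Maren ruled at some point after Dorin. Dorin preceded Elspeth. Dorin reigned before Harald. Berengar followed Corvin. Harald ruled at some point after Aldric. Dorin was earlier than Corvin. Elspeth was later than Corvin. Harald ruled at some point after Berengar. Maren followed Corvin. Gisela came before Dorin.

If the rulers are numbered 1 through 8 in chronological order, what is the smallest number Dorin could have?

2

Gisela must come before Dorin — 1 forced predecessor.
Nothing else is forced ahead of Dorin, so their earliest slot is position 1 + 1 = 2.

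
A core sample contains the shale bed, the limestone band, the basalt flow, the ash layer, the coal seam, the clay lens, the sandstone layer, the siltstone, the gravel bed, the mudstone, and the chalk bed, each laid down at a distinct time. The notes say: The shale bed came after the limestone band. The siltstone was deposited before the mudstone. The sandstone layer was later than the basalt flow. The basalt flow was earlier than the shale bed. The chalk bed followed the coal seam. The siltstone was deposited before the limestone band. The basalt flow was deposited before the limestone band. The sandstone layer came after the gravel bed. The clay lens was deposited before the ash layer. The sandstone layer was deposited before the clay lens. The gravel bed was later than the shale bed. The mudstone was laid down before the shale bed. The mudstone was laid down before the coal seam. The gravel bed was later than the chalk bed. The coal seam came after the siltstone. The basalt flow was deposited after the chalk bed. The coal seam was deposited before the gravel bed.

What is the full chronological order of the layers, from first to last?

The constraints fix every adjacent pair, so only one ordering works:
the siltstone → the mudstone → the coal seam → the chalk bed → the basalt flow → the limestone band → the shale bed → the gravel bed → the sandstone layer → the clay lens → the ash layer.

the siltstone, the mudstone, the coal seam, the chalk bed, the basalt flow, the limestone band, the shale bed, the gravel bed, the sandstone layer, the clay lens, the ash layer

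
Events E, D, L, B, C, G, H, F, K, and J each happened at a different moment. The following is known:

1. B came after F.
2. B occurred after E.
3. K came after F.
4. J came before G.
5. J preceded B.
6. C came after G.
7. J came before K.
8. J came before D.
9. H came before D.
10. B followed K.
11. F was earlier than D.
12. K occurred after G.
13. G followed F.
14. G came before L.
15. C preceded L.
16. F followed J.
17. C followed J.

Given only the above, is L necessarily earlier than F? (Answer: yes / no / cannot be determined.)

no

Tracing the constraints gives F → G → L, so F must come before L.
That means L cannot be before F.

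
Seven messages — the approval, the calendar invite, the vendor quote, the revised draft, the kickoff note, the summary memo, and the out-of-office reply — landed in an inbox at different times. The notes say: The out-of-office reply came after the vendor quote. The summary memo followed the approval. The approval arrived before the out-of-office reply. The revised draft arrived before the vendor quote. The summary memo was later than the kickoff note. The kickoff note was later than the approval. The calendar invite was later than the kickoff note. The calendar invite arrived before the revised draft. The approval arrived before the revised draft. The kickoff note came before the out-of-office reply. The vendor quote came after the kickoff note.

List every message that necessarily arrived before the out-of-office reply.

the approval, the calendar invite, the kickoff note, the revised draft, the vendor quote

Directly stated before the out-of-office reply: the approval, the kickoff note, and the vendor quote.
The calendar invite reaches the out-of-office reply via the calendar invite → the revised draft → the vendor quote → the out-of-office reply.
The revised draft reaches the out-of-office reply via the revised draft → the vendor quote → the out-of-office reply.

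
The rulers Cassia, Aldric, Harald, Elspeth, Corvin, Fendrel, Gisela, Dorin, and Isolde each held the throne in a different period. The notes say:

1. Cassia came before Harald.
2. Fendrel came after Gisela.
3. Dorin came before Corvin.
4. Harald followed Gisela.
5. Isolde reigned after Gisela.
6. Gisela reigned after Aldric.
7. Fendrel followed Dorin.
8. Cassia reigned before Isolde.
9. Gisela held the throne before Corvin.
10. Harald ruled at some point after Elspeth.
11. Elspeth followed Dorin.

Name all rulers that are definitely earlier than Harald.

Directly stated before Harald: Cassia, Elspeth, and Gisela.
Aldric reaches Harald via Aldric → Gisela → Harald.
Dorin reaches Harald via Dorin → Elspeth → Harald.
No chain forces Fendrel (or any of the others) ahead of Harald.

Aldric, Cassia, Dorin, Elspeth, Gisela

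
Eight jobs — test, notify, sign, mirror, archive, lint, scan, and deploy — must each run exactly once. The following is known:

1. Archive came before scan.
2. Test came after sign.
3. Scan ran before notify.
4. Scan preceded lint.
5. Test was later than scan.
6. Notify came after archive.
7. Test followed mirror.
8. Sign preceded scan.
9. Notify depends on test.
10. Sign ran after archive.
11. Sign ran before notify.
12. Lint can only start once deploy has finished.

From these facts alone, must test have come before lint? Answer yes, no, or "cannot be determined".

cannot be determined

No chain of stated constraints runs from test to lint, and none runs from lint to test either.
So the relative order of test and lint is not fixed by the given facts.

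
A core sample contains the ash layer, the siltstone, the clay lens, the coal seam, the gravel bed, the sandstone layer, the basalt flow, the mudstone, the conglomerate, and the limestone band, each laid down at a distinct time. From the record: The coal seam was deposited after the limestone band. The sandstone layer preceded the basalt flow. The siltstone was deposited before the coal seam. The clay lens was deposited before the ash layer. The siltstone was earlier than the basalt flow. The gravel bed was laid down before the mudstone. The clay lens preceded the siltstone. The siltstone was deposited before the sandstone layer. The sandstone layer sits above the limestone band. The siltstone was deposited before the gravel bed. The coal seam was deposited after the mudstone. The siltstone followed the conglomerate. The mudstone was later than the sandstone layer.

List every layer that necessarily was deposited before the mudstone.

the clay lens, the conglomerate, the gravel bed, the limestone band, the sandstone layer, the siltstone

Directly stated before the mudstone: the gravel bed and the sandstone layer.
The clay lens reaches the mudstone via the clay lens → the siltstone → the sandstone layer → the mudstone.
The conglomerate reaches the mudstone via the conglomerate → the siltstone → the sandstone layer → the mudstone.
The limestone band reaches the mudstone via the limestone band → the sandstone layer → the mudstone.
Likewise the siltstone reaches the mudstone by chaining the stated constraints.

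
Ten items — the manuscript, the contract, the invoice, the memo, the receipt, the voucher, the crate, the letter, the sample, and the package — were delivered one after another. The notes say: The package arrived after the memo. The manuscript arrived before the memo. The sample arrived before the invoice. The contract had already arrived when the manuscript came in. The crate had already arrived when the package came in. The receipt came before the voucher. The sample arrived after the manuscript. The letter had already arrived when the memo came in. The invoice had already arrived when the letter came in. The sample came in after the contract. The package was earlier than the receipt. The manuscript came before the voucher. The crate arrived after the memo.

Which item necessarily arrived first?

the contract

The contract has a chain of constraints placing it before every other item, so the contract must be first.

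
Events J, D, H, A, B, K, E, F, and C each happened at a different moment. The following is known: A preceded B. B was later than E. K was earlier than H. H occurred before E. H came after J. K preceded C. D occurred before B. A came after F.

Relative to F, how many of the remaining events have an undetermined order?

Forced after F: A and B.
That leaves C, D, E, H, J, and K with no forced order relative to F — 6.

6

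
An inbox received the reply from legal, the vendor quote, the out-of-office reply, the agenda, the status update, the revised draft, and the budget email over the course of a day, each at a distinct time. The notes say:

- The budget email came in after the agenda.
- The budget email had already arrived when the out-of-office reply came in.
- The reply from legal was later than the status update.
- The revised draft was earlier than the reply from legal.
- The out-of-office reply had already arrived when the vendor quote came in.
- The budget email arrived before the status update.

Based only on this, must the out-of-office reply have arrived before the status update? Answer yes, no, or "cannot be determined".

cannot be determined

No chain of stated constraints runs from the out-of-office reply to the status update, and none runs from the status update to the out-of-office reply either.
So the relative order of the out-of-office reply and the status update is not fixed by the given facts.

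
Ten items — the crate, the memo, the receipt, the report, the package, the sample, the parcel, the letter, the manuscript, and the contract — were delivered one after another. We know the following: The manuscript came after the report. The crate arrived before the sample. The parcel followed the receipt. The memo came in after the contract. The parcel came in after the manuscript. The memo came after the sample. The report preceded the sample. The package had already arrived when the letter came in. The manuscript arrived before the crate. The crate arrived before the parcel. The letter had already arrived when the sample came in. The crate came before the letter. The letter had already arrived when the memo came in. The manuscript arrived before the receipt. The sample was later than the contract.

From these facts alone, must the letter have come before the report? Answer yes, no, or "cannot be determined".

Tracing the constraints gives the report → the manuscript → the crate → the letter, so the report must come before the letter.
That means the letter cannot be before the report.

no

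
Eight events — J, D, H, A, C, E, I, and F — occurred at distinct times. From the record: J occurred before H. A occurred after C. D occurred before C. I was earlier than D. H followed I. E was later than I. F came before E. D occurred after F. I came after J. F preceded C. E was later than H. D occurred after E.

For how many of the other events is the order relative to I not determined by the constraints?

1

Forced before I: J; forced after I: A, C, D, E, and H.
That leaves F with no forced order relative to I — 1.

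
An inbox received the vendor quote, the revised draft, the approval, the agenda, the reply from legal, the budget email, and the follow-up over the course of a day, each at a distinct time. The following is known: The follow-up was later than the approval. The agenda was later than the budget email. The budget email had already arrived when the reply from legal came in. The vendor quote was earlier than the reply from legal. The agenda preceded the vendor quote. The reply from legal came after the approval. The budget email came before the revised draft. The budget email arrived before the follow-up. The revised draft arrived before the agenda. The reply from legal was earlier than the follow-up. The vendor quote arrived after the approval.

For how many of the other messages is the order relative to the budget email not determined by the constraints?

Forced after the budget email: the agenda, the follow-up, the reply from legal, the revised draft, and the vendor quote.
That leaves the approval with no forced order relative to the budget email — 1.

1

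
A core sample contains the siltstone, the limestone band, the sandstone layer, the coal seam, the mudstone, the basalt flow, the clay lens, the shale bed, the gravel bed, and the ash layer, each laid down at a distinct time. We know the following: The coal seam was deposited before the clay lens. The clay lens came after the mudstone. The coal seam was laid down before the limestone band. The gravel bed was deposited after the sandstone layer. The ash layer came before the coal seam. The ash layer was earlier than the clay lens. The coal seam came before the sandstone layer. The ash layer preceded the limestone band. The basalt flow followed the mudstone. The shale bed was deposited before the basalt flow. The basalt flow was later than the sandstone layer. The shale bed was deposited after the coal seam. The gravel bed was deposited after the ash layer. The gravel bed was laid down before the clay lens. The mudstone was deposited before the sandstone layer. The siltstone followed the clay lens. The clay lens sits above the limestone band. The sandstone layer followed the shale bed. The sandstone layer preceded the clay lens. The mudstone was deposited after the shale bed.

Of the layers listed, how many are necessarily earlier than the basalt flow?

Directly stated before the basalt flow: the mudstone, the sandstone layer, and the shale bed.
The ash layer reaches the basalt flow via the ash layer → the coal seam → the sandstone layer → the basalt flow.
The coal seam reaches the basalt flow via the coal seam → the sandstone layer → the basalt flow.
That's the ash layer, the coal seam, the mudstone, the sandstone layer, and the shale bed — 5 in all.

5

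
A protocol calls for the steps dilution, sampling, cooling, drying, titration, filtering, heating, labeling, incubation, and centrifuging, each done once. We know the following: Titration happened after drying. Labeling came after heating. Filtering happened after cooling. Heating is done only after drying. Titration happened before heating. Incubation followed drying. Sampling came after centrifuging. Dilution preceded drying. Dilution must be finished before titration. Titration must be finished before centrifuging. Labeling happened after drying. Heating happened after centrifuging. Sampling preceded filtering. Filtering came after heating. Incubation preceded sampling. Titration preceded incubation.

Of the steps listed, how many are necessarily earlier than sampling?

5

Directly stated before sampling: centrifuging and incubation.
Dilution reaches sampling via dilution → drying → incubation → sampling.
Drying reaches sampling via drying → incubation → sampling.
Titration reaches sampling via titration → centrifuging → sampling.
No chain forces labeling (or any of the others) ahead of sampling.
That's centrifuging, dilution, drying, incubation, and titration — 5 in all.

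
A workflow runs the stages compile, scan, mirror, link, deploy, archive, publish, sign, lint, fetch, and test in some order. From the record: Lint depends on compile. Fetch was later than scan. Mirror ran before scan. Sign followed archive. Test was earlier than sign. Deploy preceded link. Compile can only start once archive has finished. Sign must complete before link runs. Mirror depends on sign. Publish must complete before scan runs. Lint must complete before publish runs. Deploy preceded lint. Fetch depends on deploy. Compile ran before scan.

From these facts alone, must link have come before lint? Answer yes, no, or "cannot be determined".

cannot be determined

No chain of stated constraints runs from link to lint, and none runs from lint to link either.
So the relative order of link and lint is not fixed by the given facts.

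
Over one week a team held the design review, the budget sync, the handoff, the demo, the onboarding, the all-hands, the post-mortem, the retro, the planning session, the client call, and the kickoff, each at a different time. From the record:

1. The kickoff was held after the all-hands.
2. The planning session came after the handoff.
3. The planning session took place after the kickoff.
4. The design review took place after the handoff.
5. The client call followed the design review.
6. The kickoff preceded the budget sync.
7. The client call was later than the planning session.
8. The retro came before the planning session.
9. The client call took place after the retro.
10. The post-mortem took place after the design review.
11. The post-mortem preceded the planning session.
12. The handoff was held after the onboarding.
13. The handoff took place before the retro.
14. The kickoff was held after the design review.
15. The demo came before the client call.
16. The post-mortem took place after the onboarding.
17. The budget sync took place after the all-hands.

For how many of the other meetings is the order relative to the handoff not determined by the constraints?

2

Forced before the handoff: the onboarding; forced after the handoff: the budget sync, the client call, the design review, the kickoff, the planning session, the post-mortem, and the retro.
That leaves the all-hands and the demo with no forced order relative to the handoff — 2.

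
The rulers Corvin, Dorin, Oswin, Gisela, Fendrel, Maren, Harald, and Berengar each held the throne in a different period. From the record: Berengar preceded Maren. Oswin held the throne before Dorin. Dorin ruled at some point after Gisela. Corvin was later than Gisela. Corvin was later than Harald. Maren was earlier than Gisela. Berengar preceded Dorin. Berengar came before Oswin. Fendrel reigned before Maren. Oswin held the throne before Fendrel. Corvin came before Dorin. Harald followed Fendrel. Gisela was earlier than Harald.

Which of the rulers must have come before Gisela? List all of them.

Berengar, Fendrel, Maren, Oswin

Directly stated before Gisela: Maren.
Berengar reaches Gisela via Berengar → Maren → Gisela.
Fendrel reaches Gisela via Fendrel → Maren → Gisela.
Oswin reaches Gisela via Oswin → Fendrel → Maren → Gisela.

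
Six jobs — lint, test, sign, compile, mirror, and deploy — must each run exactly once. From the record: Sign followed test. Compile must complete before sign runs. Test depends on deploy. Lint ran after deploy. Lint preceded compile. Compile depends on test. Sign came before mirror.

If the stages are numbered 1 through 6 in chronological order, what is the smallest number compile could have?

4

Deploy, lint, and test must all come before compile — 3 forced predecessors.
Nothing else is forced ahead of compile, so its earliest slot is position 3 + 1 = 4.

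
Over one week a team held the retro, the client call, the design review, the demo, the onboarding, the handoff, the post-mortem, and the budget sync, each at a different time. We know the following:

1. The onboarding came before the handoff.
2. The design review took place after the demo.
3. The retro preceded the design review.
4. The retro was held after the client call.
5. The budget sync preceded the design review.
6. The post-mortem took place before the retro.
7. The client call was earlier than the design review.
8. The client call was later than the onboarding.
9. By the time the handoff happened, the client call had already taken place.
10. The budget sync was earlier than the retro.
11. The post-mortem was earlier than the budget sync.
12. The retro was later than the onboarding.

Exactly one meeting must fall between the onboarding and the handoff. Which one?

Tracing the constraints gives the onboarding → the client call → the handoff, so the client call sits after the onboarding and before the handoff.
No other meeting is forced both after the onboarding and before the handoff.

the client call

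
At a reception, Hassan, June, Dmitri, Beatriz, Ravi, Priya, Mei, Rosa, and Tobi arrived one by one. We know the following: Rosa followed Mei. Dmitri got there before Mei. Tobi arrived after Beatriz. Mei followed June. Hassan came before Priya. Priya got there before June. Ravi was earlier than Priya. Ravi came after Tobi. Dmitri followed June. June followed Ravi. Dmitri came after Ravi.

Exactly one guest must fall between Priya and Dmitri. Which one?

Tracing the constraints gives Priya → June → Dmitri, so June sits after Priya and before Dmitri.
No other guest is forced both after Priya and before Dmitri.

June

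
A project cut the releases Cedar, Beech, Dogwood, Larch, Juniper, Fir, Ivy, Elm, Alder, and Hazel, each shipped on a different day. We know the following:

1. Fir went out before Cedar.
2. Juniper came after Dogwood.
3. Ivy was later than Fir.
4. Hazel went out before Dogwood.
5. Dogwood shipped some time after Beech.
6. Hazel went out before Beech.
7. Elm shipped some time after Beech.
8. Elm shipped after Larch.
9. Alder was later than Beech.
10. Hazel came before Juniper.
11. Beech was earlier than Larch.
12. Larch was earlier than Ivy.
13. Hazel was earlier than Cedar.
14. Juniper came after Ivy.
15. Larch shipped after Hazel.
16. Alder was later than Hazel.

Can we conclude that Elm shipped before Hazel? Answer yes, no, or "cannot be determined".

Tracing the constraints gives Hazel → Beech → Elm, so Hazel must come before Elm.
That means Elm cannot be before Hazel.

no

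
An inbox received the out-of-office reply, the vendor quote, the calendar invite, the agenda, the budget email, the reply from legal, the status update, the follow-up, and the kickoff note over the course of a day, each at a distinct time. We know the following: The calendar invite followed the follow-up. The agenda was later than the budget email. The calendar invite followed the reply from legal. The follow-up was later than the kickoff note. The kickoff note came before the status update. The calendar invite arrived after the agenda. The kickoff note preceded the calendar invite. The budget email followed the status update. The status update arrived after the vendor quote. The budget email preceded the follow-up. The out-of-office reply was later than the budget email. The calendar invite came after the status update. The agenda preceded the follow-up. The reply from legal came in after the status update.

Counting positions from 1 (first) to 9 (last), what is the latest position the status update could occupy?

The status update must come before the agenda, the budget email, the calendar invite, the follow-up, the out-of-office reply, and the reply from legal — 6 messages forced after it.
Everything else can be placed before the status update in some valid order, so the status update can sit as late as position 9 − 6 = 3.

3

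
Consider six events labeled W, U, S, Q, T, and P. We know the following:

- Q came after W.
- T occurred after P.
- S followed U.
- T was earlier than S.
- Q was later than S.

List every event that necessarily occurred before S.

Directly stated before S: T and U.
P reaches S via P → T → S.

P, T, U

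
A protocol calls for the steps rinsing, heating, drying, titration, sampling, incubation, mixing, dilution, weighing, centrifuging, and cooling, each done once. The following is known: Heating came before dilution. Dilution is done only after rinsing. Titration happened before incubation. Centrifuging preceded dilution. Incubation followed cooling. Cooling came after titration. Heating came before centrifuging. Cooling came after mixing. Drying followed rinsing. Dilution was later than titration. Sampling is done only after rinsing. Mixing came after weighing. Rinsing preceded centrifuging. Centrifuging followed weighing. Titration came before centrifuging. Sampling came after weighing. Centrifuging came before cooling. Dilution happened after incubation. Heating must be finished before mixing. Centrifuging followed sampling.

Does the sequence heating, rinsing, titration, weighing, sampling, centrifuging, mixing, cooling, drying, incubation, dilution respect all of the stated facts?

Check each stated constraint against the proposed order — e.g. rinsing is ahead of dilution; heating is ahead of dilution. Every pair is in the required order; nothing is violated.

yes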